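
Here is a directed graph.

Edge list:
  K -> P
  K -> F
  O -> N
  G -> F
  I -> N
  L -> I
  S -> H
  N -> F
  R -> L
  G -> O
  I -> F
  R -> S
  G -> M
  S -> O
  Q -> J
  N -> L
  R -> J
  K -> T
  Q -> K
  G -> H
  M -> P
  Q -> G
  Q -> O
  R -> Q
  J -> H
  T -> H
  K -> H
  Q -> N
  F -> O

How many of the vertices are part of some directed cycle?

5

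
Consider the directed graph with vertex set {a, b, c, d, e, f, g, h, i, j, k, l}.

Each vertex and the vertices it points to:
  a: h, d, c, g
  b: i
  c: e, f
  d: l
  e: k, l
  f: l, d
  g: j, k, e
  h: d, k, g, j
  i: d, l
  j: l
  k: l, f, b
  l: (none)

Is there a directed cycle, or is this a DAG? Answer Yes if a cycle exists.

No

DFS with white/gray/black marking, starting from k:
k gray
  l gray
  l black
  f gray
    f→l: l black — skip
    d gray
      d→l: l black — skip
    d black
  f black
  b gray
    i gray
      i→d: d black — skip
      i→l: l black — skip
    i black
  b black
k black
a gray
  h gray
    h→d: d black — skip
    h→k: k black — skip
    g gray
      j gray
        j→l: l black — skip
      j black
      g→k: k black — skip
      e gray
        e→k: k black — skip
        e→l: l black — skip
      e black
    g black
    h→j: j black — skip
  h black
  a→d: d black — skip
  c gray
    c→e: e black — skip
    c→f: f black — skip
  c black
  a→g: g black — skip
a black
Every edge goes to a white or black vertex — no back edge, so the graph is acyclic.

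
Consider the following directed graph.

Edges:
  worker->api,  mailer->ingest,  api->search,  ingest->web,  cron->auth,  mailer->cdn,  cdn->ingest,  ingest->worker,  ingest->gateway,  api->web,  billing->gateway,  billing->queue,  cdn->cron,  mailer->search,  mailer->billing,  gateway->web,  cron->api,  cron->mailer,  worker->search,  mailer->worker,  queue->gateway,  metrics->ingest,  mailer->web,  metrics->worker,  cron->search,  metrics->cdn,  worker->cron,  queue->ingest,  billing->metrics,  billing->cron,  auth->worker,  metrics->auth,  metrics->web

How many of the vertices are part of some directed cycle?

A vertex is on a directed cycle iff it belongs to a strongly connected component of size ≥ 2 (or has a self-loop).
The vertices on cycles are {cdn, auth, cron, queue, ingest, mailer, worker, billing, metrics} — 9 in total.

9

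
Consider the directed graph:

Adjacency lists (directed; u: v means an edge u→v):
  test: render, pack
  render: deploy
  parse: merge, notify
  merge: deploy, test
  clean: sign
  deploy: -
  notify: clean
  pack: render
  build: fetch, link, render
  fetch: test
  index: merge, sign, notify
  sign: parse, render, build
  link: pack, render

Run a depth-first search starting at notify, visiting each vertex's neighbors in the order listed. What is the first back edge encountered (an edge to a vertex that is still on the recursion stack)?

DFS from notify (visiting each vertex's neighbors in the order listed); mark gray on enter, black on exit:
notify gray
  clean gray
    sign gray
      parse gray
        merge gray
          deploy gray
          deploy black
          test gray
            render gray
              render→deploy: deploy black — skip
            render black
            pack gray
              pack→render: render black — skip
            pack black
          test black
        merge black
        parse→notify: notify is gray → back edge
First back edge: parse → notify.

parse->notify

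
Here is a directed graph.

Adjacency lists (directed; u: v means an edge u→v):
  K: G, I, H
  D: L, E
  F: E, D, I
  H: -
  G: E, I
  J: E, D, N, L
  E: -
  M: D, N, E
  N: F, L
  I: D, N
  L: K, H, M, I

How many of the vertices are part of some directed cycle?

A vertex is on a directed cycle iff it belongs to a strongly connected component of size ≥ 2 (or has a self-loop).
The vertices on cycles are {D, F, G, I, K, L, M, N} — 8 in total.

8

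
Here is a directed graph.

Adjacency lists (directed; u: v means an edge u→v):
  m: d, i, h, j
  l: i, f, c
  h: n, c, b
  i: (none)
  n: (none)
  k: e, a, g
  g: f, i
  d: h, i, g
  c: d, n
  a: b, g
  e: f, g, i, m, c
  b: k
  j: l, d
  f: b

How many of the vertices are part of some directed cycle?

12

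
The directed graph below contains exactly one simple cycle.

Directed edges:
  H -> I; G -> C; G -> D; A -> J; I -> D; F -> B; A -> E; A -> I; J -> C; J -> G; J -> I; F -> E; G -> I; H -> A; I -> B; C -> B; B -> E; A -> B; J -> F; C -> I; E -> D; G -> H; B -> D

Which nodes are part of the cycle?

A, G, H, J

DFS with gray/black marking from J:
J gray
  I gray
    B gray
      D gray
      D black
      E gray
        E→D: D black — skip
      E black
    B black
    I→D: D black — skip
  I black
  F gray
    F→E: E black — skip
    F→B: B black — skip
  F black
  G gray
    H gray
      H→I: I black — skip
      A gray
        A→E: E black — skip
        A→J: J is gray → back edge
Back edge closes the cycle J → G → H → A → J; its vertices are {A, G, H, J}.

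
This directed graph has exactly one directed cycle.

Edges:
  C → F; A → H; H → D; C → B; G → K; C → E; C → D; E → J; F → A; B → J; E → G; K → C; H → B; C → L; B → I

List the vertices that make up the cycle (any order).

C, E, G, K

DFS with gray/black marking from C:
C gray
  F gray
    A gray
      H gray
        B gray
          I gray
          I black
          J gray
          J black
        B black
        D gray
        D black
      H black
    A black
  F black
  C→D: D black — skip
  C→B: B black — skip
  L gray
  L black
  E gray
    E→J: J black — skip
    G gray
      K gray
        K→C: C is gray → back edge
Back edge closes the cycle C → E → G → K → C; its vertices are {C, E, G, K}.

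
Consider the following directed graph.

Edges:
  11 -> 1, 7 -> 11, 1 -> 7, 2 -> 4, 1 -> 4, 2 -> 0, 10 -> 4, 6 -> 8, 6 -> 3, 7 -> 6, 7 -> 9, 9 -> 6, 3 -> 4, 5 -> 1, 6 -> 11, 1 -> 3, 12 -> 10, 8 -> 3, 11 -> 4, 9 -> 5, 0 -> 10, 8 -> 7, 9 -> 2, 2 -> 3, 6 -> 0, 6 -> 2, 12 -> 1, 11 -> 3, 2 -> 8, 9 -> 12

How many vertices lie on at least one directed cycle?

9

A vertex is on a directed cycle iff it belongs to a strongly connected component of size ≥ 2 (or has a self-loop).
The vertices on cycles are {1, 2, 5, 6, 7, 8, 9, 11, 12} — 9 in total.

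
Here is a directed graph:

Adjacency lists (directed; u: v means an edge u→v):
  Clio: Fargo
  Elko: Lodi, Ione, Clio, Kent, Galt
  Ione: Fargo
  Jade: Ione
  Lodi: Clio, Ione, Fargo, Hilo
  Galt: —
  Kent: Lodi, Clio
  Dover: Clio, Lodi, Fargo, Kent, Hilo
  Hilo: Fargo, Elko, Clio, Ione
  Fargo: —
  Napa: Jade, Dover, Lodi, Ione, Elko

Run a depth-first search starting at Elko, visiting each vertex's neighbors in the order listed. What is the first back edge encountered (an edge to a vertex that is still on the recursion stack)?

DFS from Elko (visiting each vertex's neighbors in the order listed); mark gray on enter, black on exit:
Elko gray
  Lodi gray
    Clio gray
      Fargo gray
      Fargo black
    Clio black
    Ione gray
      Ione→Fargo: Fargo black — skip
    Ione black
    Lodi→Fargo: Fargo black — skip
    Hilo gray
      Hilo→Fargo: Fargo black — skip
      Hilo→Elko: Elko is gray → back edge
First back edge: Hilo → Elko.

Hilo->Elko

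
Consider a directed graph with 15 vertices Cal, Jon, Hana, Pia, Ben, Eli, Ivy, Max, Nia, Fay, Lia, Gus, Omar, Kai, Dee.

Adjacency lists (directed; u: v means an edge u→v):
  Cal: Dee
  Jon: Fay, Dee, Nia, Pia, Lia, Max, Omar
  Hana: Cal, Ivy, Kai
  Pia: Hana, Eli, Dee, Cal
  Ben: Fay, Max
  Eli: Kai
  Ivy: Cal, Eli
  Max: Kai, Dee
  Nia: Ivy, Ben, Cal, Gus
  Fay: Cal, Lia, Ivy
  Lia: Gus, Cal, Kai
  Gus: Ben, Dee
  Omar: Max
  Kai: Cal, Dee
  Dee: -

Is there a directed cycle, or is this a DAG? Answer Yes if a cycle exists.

Yes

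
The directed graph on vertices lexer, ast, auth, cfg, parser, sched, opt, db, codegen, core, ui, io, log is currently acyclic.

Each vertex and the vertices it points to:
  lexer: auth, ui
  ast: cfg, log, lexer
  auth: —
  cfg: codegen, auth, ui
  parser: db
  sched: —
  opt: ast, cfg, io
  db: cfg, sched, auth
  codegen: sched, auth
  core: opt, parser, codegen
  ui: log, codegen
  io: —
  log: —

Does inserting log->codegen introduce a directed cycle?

Adding log→codegen creates a cycle iff codegen can already reach log.
Explore from codegen: no path reaches log. The graph stays acyclic.

No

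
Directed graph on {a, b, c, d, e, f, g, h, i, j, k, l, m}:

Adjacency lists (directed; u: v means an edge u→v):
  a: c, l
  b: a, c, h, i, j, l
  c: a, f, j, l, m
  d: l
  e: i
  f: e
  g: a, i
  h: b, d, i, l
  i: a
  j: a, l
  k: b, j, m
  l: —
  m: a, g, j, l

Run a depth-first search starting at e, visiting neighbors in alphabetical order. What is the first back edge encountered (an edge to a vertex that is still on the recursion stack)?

DFS from e (visiting neighbors in alphabetical order); mark gray on enter, black on exit:
e gray
  i gray
    a gray
      c gray
        c→a: a is gray → back edge
First back edge: c → a.

c->a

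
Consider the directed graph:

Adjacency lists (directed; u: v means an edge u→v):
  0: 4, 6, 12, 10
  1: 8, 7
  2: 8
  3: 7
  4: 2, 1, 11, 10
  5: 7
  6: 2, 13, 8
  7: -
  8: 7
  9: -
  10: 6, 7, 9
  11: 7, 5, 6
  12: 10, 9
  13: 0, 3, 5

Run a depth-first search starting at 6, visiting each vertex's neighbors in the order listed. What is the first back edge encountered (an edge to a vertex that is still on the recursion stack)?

11->6

DFS from 6 (visiting each vertex's neighbors in the order listed); mark gray on enter, black on exit:
6 gray
  2 gray
    8 gray
      7 gray
      7 black
    8 black
  2 black
  13 gray
    0 gray
      4 gray
        4→2: 2 black — skip
        1 gray
          1→8: 8 black — skip
          1→7: 7 black — skip
        1 black
        11 gray
          11→7: 7 black — skip
          5 gray
            5→7: 7 black — skip
          5 black
          11→6: 6 is gray → back edge
First back edge: 11 → 6.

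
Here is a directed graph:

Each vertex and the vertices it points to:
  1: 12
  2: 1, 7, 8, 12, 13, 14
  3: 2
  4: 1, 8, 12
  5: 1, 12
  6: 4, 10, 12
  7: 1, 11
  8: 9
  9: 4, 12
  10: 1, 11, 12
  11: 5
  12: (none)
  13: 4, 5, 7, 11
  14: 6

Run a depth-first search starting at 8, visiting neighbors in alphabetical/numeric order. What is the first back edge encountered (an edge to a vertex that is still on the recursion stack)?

DFS from 8 (visiting neighbors in alphabetical/numeric order); mark gray on enter, black on exit:
8 gray
  9 gray
    4 gray
      1 gray
        12 gray
        12 black
      1 black
      4→8: 8 is gray → back edge
First back edge: 4 → 8.

4->8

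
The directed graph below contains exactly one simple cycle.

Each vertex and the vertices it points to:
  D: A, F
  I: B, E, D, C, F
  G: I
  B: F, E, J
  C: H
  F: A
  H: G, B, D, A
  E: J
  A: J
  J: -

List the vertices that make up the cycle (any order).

C, G, H, I

DFS with gray/black marking from G:
G gray
  I gray
    B gray
      F gray
        A gray
          J gray
          J black
        A black
      F black
      E gray
        E→J: J black — skip
      E black
      B→J: J black — skip
    B black
    I→E: E black — skip
    D gray
      D→A: A black — skip
      D→F: F black — skip
    D black
    C gray
      H gray
        H→G: G is gray → back edge
Back edge closes the cycle G → I → C → H → G; its vertices are {C, G, H, I}.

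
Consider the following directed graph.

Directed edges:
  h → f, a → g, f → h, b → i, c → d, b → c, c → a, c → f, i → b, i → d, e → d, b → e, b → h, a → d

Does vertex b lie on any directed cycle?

Yes

b is on a cycle iff b can reach itself via ≥1 edge.
b → i → b — yes.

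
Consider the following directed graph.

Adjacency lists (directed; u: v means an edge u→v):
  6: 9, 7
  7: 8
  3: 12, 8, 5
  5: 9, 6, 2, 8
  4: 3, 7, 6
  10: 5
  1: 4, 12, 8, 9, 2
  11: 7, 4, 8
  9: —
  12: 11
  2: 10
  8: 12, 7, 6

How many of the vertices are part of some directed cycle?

10

A vertex is on a directed cycle iff it belongs to a strongly connected component of size ≥ 2 (or has a self-loop).
The vertices on cycles are {2, 3, 4, 5, 6, 7, 8, 10, 11, 12} — 10 in total.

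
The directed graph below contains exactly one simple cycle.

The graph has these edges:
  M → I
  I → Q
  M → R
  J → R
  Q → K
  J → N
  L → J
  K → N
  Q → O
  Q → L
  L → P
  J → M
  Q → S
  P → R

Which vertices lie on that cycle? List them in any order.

DFS with gray/black marking from Q:
Q gray
  S gray
  S black
  O gray
  O black
  K gray
    N gray
    N black
  K black
  L gray
    P gray
      R gray
      R black
    P black
    J gray
      J→N: N black — skip
      M gray
        I gray
          I→Q: Q is gray → back edge
Back edge closes the cycle Q → L → J → M → I → Q; its vertices are {I, J, L, M, Q}.

I, J, L, M, Q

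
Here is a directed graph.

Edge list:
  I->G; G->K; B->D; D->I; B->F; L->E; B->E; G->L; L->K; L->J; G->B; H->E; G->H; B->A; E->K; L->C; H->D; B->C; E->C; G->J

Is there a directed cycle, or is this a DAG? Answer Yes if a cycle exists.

Yes

DFS with white/gray/black marking, starting from J:
J gray
J black
A gray
A black
B gray
  D gray
    I gray
      G gray
        G→J: J black — skip
        L gray
          L→J: J black — skip
          E gray
            K gray
            K black
            C gray
            C black
          E black
          L→C: C black — skip
          L→K: K black — skip
        L black
        G→B: B is gray → back edge
Back edge found, so a cycle exists: B → D → I → G → B.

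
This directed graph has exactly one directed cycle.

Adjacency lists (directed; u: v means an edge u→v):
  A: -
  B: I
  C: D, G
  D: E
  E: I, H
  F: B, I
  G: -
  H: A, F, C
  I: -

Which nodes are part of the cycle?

DFS with gray/black marking from H:
H gray
  A gray
  A black
  F gray
    B gray
      I gray
      I black
    B black
    F→I: I black — skip
  F black
  C gray
    D gray
      E gray
        E→I: I black — skip
        E→H: H is gray → back edge
Back edge closes the cycle H → C → D → E → H; its vertices are {C, D, E, H}.

C, D, E, H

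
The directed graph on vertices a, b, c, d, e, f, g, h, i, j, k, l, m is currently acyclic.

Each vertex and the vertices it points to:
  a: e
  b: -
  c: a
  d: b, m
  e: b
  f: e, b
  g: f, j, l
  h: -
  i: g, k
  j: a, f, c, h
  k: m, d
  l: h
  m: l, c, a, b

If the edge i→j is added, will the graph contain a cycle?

Adding i→j creates a cycle iff j can already reach i.
Explore from j: no path reaches i. The graph stays acyclic.

No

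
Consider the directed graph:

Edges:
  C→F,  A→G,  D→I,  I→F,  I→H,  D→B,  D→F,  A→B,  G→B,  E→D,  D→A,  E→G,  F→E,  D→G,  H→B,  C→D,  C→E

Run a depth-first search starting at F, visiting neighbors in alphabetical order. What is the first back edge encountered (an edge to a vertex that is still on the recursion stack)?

D→F

DFS from F (visiting neighbors in alphabetical order); mark gray on enter, black on exit:
F gray
  E gray
    D gray
      A gray
        B gray
        B black
        G gray
          G→B: B black — skip
        G black
      A black
      D→B: B black — skip
      D→F: F is gray → back edge
First back edge: D → F.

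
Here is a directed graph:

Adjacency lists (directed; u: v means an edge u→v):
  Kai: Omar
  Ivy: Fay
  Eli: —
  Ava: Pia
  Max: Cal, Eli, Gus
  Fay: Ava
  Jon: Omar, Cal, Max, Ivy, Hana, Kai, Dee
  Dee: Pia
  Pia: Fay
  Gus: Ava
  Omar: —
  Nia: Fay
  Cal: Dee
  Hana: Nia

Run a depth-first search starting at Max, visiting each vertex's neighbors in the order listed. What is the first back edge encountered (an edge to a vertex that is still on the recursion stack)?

Ava→Pia

DFS from Max (visiting each vertex's neighbors in the order listed); mark gray on enter, black on exit:
Max gray
  Cal gray
    Dee gray
      Pia gray
        Fay gray
          Ava gray
            Ava→Pia: Pia is gray → back edge
First back edge: Ava → Pia.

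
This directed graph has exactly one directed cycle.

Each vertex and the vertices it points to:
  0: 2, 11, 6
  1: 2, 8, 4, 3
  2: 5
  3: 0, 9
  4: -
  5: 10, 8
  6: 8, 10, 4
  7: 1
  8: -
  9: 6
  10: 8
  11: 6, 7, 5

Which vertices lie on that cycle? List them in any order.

0, 1, 3, 7, 11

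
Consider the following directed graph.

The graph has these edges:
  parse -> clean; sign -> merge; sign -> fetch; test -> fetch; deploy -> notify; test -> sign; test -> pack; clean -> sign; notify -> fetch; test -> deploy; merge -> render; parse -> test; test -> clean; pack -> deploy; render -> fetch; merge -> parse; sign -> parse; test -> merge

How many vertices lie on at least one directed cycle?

A vertex is on a directed cycle iff it belongs to a strongly connected component of size ≥ 2 (or has a self-loop).
The vertices on cycles are {sign, test, clean, merge, parse} — 5 in total.

5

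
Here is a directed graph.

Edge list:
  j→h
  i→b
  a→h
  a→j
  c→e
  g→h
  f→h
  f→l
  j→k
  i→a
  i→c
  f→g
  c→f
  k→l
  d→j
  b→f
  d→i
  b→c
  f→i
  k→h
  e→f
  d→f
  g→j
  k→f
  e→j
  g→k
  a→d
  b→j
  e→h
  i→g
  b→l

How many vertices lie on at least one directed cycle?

10

A vertex is on a directed cycle iff it belongs to a strongly connected component of size ≥ 2 (or has a self-loop).
The vertices on cycles are {a, b, c, d, e, f, g, i, j, k} — 10 in total.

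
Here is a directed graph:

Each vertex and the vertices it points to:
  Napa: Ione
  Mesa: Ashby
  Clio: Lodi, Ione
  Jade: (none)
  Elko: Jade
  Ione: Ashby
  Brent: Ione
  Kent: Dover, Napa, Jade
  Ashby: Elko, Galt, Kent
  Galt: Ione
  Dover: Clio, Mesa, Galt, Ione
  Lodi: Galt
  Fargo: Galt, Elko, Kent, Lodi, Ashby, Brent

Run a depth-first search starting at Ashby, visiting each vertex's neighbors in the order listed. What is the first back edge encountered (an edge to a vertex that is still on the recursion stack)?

Ione->Ashby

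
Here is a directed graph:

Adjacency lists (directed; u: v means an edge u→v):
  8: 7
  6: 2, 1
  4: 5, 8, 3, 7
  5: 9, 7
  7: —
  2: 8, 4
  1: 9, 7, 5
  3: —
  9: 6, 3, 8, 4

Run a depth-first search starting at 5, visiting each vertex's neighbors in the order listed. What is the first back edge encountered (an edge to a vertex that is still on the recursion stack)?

4->5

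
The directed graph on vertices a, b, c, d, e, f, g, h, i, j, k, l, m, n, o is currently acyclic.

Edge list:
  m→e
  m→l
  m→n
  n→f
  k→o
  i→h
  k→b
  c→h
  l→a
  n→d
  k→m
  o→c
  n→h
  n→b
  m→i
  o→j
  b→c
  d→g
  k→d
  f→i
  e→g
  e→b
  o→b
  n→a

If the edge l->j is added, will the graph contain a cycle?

No

Adding l→j creates a cycle iff j can already reach l.
Explore from j: no path reaches l. The graph stays acyclic.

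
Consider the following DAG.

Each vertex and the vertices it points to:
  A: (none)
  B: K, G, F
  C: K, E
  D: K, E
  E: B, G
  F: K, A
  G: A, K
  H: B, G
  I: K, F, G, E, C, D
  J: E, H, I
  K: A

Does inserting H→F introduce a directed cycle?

Adding H→F creates a cycle iff F can already reach H.
Explore from F: no path reaches H. The graph stays acyclic.

No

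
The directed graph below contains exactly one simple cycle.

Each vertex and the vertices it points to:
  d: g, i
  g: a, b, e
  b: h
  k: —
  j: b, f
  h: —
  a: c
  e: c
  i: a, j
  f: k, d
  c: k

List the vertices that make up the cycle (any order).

d, f, i, j

DFS with gray/black marking from j:
j gray
  b gray
    h gray
    h black
  b black
  f gray
    k gray
    k black
    d gray
      g gray
        a gray
          c gray
            c→k: k black — skip
          c black
        a black
        g→b: b black — skip
        e gray
          e→c: c black — skip
        e black
      g black
      i gray
        i→a: a black — skip
        i→j: j is gray → back edge
Back edge closes the cycle j → f → d → i → j; its vertices are {d, f, i, j}.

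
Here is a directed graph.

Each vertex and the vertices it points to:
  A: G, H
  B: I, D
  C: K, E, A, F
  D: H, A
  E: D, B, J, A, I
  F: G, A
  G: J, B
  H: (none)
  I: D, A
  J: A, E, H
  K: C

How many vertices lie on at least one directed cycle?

9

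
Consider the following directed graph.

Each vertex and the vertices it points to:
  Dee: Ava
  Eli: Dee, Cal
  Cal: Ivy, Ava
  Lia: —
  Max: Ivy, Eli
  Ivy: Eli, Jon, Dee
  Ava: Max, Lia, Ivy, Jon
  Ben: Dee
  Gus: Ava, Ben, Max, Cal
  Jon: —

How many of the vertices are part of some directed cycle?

6

A vertex is on a directed cycle iff it belongs to a strongly connected component of size ≥ 2 (or has a self-loop).
The vertices on cycles are {Ava, Cal, Dee, Eli, Ivy, Max} — 6 in total.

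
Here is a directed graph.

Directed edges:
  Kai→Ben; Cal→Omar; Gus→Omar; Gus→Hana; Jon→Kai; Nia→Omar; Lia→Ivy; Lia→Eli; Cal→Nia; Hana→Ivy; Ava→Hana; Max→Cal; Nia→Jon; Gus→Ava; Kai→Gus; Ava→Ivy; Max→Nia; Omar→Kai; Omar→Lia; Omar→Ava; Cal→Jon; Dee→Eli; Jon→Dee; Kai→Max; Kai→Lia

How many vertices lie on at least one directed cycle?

A vertex is on a directed cycle iff it belongs to a strongly connected component of size ≥ 2 (or has a self-loop).
The vertices on cycles are {Cal, Gus, Jon, Kai, Max, Nia, Omar} — 7 in total.

7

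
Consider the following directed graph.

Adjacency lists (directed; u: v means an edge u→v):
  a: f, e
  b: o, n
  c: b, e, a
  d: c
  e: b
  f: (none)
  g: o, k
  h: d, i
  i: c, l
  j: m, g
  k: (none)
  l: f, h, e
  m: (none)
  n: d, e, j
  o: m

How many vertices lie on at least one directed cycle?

9

A vertex is on a directed cycle iff it belongs to a strongly connected component of size ≥ 2 (or has a self-loop).
The vertices on cycles are {a, b, c, d, e, h, i, l, n} — 9 in total.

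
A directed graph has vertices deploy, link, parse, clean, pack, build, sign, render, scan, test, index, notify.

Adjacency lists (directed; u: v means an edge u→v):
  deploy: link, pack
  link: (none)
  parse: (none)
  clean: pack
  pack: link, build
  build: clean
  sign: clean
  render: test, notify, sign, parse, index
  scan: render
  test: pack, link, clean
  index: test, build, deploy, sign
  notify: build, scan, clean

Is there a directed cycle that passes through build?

Yes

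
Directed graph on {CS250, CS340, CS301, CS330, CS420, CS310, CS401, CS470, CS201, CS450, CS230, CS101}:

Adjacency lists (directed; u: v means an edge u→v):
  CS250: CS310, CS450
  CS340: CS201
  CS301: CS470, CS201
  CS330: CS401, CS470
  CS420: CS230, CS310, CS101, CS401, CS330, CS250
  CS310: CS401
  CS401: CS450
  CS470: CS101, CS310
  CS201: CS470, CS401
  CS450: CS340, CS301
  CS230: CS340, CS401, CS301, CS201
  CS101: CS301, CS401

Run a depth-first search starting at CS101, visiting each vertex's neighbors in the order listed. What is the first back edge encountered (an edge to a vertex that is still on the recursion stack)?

DFS from CS101 (visiting each vertex's neighbors in the order listed); mark gray on enter, black on exit:
CS101 gray
  CS301 gray
    CS470 gray
      CS470→CS101: CS101 is gray → back edge
First back edge: CS470 → CS101.

CS470->CS101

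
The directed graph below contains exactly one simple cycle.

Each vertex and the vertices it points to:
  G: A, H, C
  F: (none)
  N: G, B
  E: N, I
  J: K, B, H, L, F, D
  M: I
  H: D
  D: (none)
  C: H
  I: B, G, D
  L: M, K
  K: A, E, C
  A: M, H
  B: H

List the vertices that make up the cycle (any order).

DFS with gray/black marking from M:
M gray
  I gray
    B gray
      H gray
        D gray
        D black
      H black
    B black
    G gray
      A gray
        A→M: M is gray → back edge
Back edge closes the cycle M → I → G → A → M; its vertices are {A, G, I, M}.

A, G, I, M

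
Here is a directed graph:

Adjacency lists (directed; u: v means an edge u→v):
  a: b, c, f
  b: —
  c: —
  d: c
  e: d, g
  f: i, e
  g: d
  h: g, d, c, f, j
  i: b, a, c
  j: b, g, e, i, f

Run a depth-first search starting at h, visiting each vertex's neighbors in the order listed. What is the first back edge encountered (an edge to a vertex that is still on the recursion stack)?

a->f

DFS from h (visiting each vertex's neighbors in the order listed); mark gray on enter, black on exit:
h gray
  g gray
    d gray
      c gray
      c black
    d black
  g black
  h→d: d black — skip
  h→c: c black — skip
  f gray
    i gray
      b gray
      b black
      a gray
        a→b: b black — skip
        a→c: c black — skip
        a→f: f is gray → back edge
First back edge: a → f.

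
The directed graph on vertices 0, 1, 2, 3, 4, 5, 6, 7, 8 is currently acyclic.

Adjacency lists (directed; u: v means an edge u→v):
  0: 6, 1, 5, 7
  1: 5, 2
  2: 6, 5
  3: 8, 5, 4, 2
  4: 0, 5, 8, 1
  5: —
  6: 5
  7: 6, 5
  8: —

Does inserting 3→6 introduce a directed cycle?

No

Adding 3→6 creates a cycle iff 6 can already reach 3.
Explore from 6: no path reaches 3. The graph stays acyclic.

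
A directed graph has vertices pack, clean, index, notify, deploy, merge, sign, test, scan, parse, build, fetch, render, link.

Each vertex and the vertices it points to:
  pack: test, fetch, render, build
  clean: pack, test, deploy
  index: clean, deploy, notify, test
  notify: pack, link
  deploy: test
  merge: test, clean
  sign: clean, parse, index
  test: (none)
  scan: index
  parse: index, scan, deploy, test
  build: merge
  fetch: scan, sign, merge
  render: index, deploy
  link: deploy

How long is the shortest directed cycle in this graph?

For each vertex v, BFS finds the shortest path from v back to v.
The shortest such closed walk is notify → pack → render → index → notify, length 4.

4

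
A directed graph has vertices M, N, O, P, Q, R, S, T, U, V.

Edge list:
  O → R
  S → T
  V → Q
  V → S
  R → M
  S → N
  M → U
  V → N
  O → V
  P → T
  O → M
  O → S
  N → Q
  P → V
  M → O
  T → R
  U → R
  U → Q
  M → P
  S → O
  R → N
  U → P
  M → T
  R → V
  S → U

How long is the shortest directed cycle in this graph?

2

For each vertex v, BFS finds the shortest path from v back to v.
The shortest such closed walk is O → M → O, length 2.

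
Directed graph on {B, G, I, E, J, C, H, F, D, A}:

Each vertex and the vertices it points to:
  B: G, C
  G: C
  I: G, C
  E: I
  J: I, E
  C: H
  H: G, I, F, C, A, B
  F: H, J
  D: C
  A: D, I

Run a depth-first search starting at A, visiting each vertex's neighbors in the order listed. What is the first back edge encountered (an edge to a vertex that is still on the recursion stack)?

G→C

DFS from A (visiting each vertex's neighbors in the order listed); mark gray on enter, black on exit:
A gray
  D gray
    C gray
      H gray
        G gray
          G→C: C is gray → back edge
First back edge: G → C.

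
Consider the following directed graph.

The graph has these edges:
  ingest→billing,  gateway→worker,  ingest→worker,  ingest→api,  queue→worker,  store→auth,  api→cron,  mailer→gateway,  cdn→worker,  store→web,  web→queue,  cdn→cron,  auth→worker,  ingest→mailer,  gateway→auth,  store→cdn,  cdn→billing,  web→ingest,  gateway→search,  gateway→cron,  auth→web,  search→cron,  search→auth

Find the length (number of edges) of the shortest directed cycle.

5

For each vertex v, BFS finds the shortest path from v back to v.
The shortest such closed walk is web → ingest → mailer → gateway → auth → web, length 5.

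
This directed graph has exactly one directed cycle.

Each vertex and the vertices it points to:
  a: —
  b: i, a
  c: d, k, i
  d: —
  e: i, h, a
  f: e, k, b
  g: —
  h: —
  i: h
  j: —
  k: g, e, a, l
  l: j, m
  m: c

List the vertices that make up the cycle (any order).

DFS with gray/black marking from k:
k gray
  g gray
  g black
  e gray
    i gray
      h gray
      h black
    i black
    e→h: h black — skip
    a gray
    a black
  e black
  k→a: a black — skip
  l gray
    j gray
    j black
    m gray
      c gray
        d gray
        d black
        c→k: k is gray → back edge
Back edge closes the cycle k → l → m → c → k; its vertices are {c, k, l, m}.

c, k, l, m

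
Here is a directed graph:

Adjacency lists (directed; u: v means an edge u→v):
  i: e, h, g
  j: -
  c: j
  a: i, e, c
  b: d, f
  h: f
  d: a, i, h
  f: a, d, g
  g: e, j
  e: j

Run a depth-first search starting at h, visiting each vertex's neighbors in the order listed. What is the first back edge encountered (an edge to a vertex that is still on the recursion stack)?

i→h

DFS from h (visiting each vertex's neighbors in the order listed); mark gray on enter, black on exit:
h gray
  f gray
    a gray
      i gray
        e gray
          j gray
          j black
        e black
        i→h: h is gray → back edge
First back edge: i → h.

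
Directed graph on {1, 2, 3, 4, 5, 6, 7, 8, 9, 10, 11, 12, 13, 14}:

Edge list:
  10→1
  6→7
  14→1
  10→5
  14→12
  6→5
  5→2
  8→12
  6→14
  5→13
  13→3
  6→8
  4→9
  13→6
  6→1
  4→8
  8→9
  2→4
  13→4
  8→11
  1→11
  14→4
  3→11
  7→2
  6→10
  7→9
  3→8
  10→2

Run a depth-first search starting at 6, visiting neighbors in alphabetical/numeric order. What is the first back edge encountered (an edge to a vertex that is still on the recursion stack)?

13→6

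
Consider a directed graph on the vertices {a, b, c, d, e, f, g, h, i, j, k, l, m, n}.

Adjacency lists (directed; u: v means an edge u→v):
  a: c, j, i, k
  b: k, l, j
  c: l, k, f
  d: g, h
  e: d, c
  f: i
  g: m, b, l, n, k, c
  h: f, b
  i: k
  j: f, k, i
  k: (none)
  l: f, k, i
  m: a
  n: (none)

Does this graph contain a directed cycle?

No

DFS with white/gray/black marking, starting from b:
b gray
  k gray
  k black
  l gray
    f gray
      i gray
        i→k: k black — skip
      i black
    f black
    l→k: k black — skip
    l→i: i black — skip
  l black
  j gray
    j→f: f black — skip
    j→k: k black — skip
    j→i: i black — skip
  j black
b black
a gray
  c gray
    c→l: l black — skip
    c→k: k black — skip
    c→f: f black — skip
  c black
  a→j: j black — skip
  a→i: i black — skip
  a→k: k black — skip
a black
d gray
  g gray
    m gray
      m→a: a black — skip
    m black
    g→b: b black — skip
    g→l: l black — skip
    n gray
    n black
    g→k: k black — skip
    g→c: c black — skip
  g black
  h gray
    h→f: f black — skip
    h→b: b black — skip
  h black
d black
e gray
  e→d: d black — skip
  e→c: c black — skip
e black
Every edge goes to a white or black vertex — no back edge, so the graph is acyclic.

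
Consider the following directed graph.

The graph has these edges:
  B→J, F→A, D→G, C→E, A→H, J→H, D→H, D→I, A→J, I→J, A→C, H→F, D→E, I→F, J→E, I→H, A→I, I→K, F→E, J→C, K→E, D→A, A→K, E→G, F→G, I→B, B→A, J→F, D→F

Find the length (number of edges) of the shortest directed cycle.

3

For each vertex v, BFS finds the shortest path from v back to v.
The shortest such closed walk is A → H → F → A, length 3.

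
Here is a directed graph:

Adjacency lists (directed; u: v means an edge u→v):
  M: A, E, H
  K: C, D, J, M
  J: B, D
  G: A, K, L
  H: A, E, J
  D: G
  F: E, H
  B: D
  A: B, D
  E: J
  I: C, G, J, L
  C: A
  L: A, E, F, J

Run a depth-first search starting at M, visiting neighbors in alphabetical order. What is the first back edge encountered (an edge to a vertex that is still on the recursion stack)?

DFS from M (visiting neighbors in alphabetical order); mark gray on enter, black on exit:
M gray
  A gray
    B gray
      D gray
        G gray
          G→A: A is gray → back edge
First back edge: G → A.

G->A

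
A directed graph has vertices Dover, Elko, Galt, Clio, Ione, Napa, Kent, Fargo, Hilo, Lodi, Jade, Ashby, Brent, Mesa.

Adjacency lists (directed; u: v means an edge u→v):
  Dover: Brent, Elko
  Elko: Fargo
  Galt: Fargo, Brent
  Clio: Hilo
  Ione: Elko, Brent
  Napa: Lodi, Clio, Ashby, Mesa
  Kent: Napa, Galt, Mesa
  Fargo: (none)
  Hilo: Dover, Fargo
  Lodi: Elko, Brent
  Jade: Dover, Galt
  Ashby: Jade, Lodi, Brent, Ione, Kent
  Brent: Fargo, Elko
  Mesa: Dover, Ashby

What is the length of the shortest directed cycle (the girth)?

For each vertex v, BFS finds the shortest path from v back to v.
The shortest such closed walk is Napa → Ashby → Kent → Napa, length 3.

3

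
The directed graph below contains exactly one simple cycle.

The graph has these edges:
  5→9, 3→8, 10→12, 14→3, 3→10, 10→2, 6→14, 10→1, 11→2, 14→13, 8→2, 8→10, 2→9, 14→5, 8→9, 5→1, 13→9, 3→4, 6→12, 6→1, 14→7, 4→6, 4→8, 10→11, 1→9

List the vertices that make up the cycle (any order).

3, 4, 6, 14

DFS with gray/black marking from 14:
14 gray
  5 gray
    1 gray
      9 gray
      9 black
    1 black
    5→9: 9 black — skip
  5 black
  3 gray
    8 gray
      2 gray
        2→9: 9 black — skip
      2 black
      8→9: 9 black — skip
      10 gray
        11 gray
          11→2: 2 black — skip
        11 black
        12 gray
        12 black
        10→1: 1 black — skip
        10→2: 2 black — skip
      10 black
    8 black
    3→10: 10 black — skip
    4 gray
      6 gray
        6→1: 1 black — skip
        6→14: 14 is gray → back edge
Back edge closes the cycle 14 → 3 → 4 → 6 → 14; its vertices are {3, 4, 6, 14}.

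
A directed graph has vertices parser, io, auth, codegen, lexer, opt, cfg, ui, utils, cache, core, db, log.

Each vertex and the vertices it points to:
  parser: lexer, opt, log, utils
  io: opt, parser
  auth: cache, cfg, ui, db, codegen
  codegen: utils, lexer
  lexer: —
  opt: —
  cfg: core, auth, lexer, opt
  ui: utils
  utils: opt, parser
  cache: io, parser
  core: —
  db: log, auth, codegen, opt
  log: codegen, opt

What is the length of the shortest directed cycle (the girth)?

2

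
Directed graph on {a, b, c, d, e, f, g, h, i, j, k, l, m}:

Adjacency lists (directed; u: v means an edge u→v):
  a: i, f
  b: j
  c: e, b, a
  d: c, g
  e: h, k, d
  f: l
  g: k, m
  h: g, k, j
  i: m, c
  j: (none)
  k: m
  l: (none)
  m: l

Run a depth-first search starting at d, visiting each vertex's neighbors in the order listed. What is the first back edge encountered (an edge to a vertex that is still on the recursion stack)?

e->d

DFS from d (visiting each vertex's neighbors in the order listed); mark gray on enter, black on exit:
d gray
  c gray
    e gray
      h gray
        g gray
          k gray
            m gray
              l gray
              l black
            m black
          k black
          g→m: m black — skip
        g black
        h→k: k black — skip
        j gray
        j black
      h black
      e→k: k black — skip
      e→d: d is gray → back edge
First back edge: e → d.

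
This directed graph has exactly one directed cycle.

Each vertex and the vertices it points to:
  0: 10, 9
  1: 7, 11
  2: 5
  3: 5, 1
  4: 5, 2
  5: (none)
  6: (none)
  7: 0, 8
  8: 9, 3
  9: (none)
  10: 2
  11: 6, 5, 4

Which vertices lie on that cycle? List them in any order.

DFS with gray/black marking from 1:
1 gray
  7 gray
    0 gray
      10 gray
        2 gray
          5 gray
          5 black
        2 black
      10 black
      9 gray
      9 black
    0 black
    8 gray
      8→9: 9 black — skip
      3 gray
        3→5: 5 black — skip
        3→1: 1 is gray → back edge
Back edge closes the cycle 1 → 7 → 8 → 3 → 1; its vertices are {1, 3, 7, 8}.

1, 3, 7, 8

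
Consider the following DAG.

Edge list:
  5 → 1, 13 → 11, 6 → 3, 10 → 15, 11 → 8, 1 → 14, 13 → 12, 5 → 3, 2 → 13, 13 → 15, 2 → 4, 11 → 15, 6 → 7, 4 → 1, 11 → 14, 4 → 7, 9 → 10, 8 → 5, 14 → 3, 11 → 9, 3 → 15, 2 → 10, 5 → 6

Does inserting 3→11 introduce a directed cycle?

Yes

Adding 3→11 creates a cycle iff 11 can already reach 3.
Path from 11: 11 → 14 → 3.
So 11 → … → 3 → 11 is a cycle.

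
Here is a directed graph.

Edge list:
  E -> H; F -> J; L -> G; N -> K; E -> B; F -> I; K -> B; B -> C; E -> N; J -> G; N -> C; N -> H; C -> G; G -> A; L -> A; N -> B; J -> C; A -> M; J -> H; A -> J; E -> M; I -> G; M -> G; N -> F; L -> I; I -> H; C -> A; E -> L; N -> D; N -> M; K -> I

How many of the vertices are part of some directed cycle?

A vertex is on a directed cycle iff it belongs to a strongly connected component of size ≥ 2 (or has a self-loop).
The vertices on cycles are {A, C, G, J, M} — 5 in total.

5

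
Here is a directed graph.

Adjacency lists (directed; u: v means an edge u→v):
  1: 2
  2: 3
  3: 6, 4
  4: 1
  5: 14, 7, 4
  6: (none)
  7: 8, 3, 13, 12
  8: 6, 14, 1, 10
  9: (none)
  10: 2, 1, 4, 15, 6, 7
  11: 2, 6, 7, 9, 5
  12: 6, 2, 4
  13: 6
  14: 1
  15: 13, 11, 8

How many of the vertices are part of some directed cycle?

10

A vertex is on a directed cycle iff it belongs to a strongly connected component of size ≥ 2 (or has a self-loop).
The vertices on cycles are {1, 2, 3, 4, 5, 7, 8, 10, 11, 15} — 10 in total.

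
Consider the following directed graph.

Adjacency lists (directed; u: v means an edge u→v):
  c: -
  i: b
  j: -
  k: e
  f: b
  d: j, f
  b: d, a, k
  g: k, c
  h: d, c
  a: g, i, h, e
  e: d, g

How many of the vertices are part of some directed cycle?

A vertex is on a directed cycle iff it belongs to a strongly connected component of size ≥ 2 (or has a self-loop).
The vertices on cycles are {a, b, d, e, f, g, h, i, k} — 9 in total.

9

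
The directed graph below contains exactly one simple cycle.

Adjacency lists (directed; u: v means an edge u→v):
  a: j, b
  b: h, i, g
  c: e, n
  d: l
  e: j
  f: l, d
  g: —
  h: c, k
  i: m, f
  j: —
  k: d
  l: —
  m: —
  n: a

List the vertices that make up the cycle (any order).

a, b, c, h, n

DFS with gray/black marking from b:
b gray
  h gray
    c gray
      e gray
        j gray
        j black
      e black
      n gray
        a gray
          a→j: j black — skip
          a→b: b is gray → back edge
Back edge closes the cycle b → h → c → n → a → b; its vertices are {a, b, c, h, n}.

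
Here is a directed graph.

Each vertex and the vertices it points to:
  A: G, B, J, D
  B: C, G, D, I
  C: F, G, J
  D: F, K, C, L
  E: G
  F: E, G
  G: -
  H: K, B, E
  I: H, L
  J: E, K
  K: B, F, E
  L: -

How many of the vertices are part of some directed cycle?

A vertex is on a directed cycle iff it belongs to a strongly connected component of size ≥ 2 (or has a self-loop).
The vertices on cycles are {B, C, D, H, I, J, K} — 7 in total.

7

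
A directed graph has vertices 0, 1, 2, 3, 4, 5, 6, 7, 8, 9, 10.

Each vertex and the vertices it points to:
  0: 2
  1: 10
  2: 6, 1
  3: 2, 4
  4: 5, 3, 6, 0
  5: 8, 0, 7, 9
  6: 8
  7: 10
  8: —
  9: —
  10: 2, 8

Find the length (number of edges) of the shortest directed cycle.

2

For each vertex v, BFS finds the shortest path from v back to v.
The shortest such closed walk is 4 → 3 → 4, length 2.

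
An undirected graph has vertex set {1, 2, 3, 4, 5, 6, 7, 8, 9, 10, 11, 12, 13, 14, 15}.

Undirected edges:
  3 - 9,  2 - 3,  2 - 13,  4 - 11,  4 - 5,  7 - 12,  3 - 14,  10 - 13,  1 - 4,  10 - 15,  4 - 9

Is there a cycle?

DFS, tracking each vertex's parent; an edge to a visited non-parent vertex closes a cycle.
Start from 7:
visit 7 (parent –)
  visit 12 (parent 7)
    12–7: parent, skip
visit 1 (parent –)
  visit 4 (parent 1)
    visit 11 (parent 4)
      11–4: parent, skip
    visit 9 (parent 4)
      9–4: parent, skip
      visit 3 (parent 9)
        visit 14 (parent 3)
          14–3: parent, skip
        visit 2 (parent 3)
          2–3: parent, skip
          visit 13 (parent 2)
            13–2: parent, skip
            visit 10 (parent 13)
              visit 15 (parent 10)
                15–10: parent, skip
              10–13: parent, skip
        3–9: parent, skip
    visit 5 (parent 4)
      5–4: parent, skip
    4–1: parent, skip
visit 6 (parent –)
visit 8 (parent –)
No non-parent visited neighbor found — the graph is a forest.

No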